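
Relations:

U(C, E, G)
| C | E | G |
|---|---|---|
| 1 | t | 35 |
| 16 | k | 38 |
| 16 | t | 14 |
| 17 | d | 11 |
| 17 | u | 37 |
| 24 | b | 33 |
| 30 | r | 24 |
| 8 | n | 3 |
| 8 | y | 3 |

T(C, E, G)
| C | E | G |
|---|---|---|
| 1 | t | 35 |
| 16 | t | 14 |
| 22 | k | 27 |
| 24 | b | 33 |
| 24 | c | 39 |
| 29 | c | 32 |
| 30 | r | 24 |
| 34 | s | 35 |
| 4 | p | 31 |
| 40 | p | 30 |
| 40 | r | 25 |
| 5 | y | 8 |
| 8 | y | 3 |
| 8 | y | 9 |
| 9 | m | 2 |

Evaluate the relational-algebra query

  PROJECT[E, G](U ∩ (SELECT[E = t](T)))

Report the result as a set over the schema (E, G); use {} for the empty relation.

{(t, 14), (t, 35)}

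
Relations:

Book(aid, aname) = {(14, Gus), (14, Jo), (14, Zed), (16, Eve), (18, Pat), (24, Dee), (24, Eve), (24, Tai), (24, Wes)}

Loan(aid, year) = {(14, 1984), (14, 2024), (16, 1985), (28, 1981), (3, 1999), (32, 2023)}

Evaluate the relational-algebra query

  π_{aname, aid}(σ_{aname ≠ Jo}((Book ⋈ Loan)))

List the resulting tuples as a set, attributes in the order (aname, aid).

{(Eve, 16), (Gus, 14), (Zed, 14)}

Natural join on aid: {(14, Gus, 1984), (14, Gus, 2024), (14, Jo, 1984), (14, Jo, 2024), (14, Zed, 1984), (14, Zed, 2024), (16, Eve, 1985)}
Selection aname ≠ Jo: {(14, Gus, 1984), (14, Gus, 2024), (14, Zed, 1984), (14, Zed, 2024), (16, Eve, 1985)}
Keep only column(s) aname, aid (2 duplicate(s) eliminated): {(Eve, 16), (Gus, 14), (Zed, 14)}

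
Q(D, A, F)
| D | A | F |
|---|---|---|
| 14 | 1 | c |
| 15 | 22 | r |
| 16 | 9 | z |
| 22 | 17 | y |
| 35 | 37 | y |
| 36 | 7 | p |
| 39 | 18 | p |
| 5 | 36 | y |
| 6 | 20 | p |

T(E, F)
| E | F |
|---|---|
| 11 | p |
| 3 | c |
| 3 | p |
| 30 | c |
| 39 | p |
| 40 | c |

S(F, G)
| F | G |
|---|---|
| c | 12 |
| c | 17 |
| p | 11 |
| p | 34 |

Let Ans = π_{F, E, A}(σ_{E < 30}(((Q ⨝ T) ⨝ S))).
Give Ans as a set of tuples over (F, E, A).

{(c, 3, 1), (p, 11, 18), (p, 11, 20), (p, 11, 7), (p, 3, 18), (p, 3, 20), (p, 3, 7)}

Natural join on F: {(14, 1, c, 3), (14, 1, c, 30), (14, 1, c, 40), (36, 7, p, 11), (36, 7, p, 3), (36, 7, p, 39), (39, 18, p, 11), (39, 18, p, 3), (39, 18, p, 39), (6, 20, p, 11), (6, 20, p, 3), (6, 20, p, 39)}
Natural join on F: {(14, 1, c, 3, 12), (14, 1, c, 3, 17), (14, 1, c, 30, 12), (14, 1, c, 30, 17), (14, 1, c, 40, 12), (14, 1, c, 40, 17), (36, 7, p, 11, 11), (36, 7, p, 11, 34), (36, 7, p, 3, 11), (36, 7, p, 3, 34), (36, 7, p, 39, 11), (36, 7, p, 39, 34), (39, 18, p, 11, 11), (39, 18, p, 11, 34), (39, 18, p, 3, 11), (39, 18, p, 3, 34), (39, 18, p, 39, 11), (39, 18, p, 39, 34), (6, 20, p, 11, 11), (6, 20, p, 11, 34), (6, 20, p, 3, 11), (6, 20, p, 3, 34), (6, 20, p, 39, 11), (6, 20, p, 39, 34)}
Apply σ_{E < 30}; surviving tuples: {(14, 1, c, 3, 12), (14, 1, c, 3, 17), (36, 7, p, 11, 11), (36, 7, p, 11, 34), (36, 7, p, 3, 11), (36, 7, p, 3, 34), (39, 18, p, 11, 11), (39, 18, p, 11, 34), (39, 18, p, 3, 11), (39, 18, p, 3, 34), (6, 20, p, 11, 11), (6, 20, p, 11, 34), (6, 20, p, 3, 11), (6, 20, p, 3, 34)}
Keep only column(s) F, E, A (7 duplicate(s) eliminated): {(c, 3, 1), (p, 11, 18), (p, 11, 20), (p, 11, 7), (p, 3, 18), (p, 3, 20), (p, 3, 7)}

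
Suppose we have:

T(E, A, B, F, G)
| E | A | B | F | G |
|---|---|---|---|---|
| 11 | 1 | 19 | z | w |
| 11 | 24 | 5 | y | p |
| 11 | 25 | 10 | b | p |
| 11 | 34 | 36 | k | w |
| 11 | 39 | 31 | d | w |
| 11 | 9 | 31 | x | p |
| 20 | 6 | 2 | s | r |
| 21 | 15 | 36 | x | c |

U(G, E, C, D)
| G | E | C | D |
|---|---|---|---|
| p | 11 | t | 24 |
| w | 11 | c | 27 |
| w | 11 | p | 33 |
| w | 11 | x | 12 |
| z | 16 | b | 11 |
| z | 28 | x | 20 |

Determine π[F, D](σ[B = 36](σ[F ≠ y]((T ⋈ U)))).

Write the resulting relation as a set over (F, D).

Joining T and U on E, G yields {(11, 1, 19, z, w, c, 27), (11, 1, 19, z, w, p, 33), (11, 1, 19, z, w, x, 12), (11, 24, 5, y, p, t, 24), (11, 25, 10, b, p, t, 24), (11, 34, 36, k, w, c, 27), (11, 34, 36, k, w, p, 33), (11, 34, 36, k, w, x, 12), (11, 39, 31, d, w, c, 27), (11, 39, 31, d, w, p, 33), (11, 39, 31, d, w, x, 12), (11, 9, 31, x, p, t, 24)}.
σ[F ≠ y]: keep tuples satisfying F ≠ y → {(11, 1, 19, z, w, c, 27), (11, 1, 19, z, w, p, 33), (11, 1, 19, z, w, x, 12), (11, 25, 10, b, p, t, 24), (11, 34, 36, k, w, c, 27), (11, 34, 36, k, w, p, 33), (11, 34, 36, k, w, x, 12), (11, 39, 31, d, w, c, 27), (11, 39, 31, d, w, p, 33), (11, 39, 31, d, w, x, 12), (11, 9, 31, x, p, t, 24)}
σ[B = 36]: keep tuples satisfying B = 36 → {(11, 34, 36, k, w, c, 27), (11, 34, 36, k, w, p, 33), (11, 34, 36, k, w, x, 12)}
π[F, D]: project onto (F, D) → {(k, 12), (k, 27), (k, 33)}

{(k, 12), (k, 27), (k, 33)}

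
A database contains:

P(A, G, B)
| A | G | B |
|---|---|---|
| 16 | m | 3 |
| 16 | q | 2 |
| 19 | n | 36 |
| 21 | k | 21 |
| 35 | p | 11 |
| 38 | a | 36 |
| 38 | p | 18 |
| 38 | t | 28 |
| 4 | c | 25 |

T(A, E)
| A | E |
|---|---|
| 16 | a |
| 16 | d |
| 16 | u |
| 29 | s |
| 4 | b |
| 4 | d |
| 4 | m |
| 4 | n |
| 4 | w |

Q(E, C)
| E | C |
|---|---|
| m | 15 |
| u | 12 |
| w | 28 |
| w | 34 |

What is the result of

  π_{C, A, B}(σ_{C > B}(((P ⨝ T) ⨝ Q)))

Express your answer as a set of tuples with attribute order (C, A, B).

Natural join on A: {(16, m, 3, a), (16, m, 3, d), (16, m, 3, u), (16, q, 2, a), (16, q, 2, d), (16, q, 2, u), (4, c, 25, b), (4, c, 25, d), (4, c, 25, m), (4, c, 25, n), (4, c, 25, w)}
Natural join on E: {(16, m, 3, u, 12), (16, q, 2, u, 12), (4, c, 25, m, 15), (4, c, 25, w, 28), (4, c, 25, w, 34)}
σ[C > B]: keep tuples satisfying C > B → {(16, m, 3, u, 12), (16, q, 2, u, 12), (4, c, 25, w, 28), (4, c, 25, w, 34)}
Keep only column(s) C, A, B: {(12, 16, 2), (12, 16, 3), (28, 4, 25), (34, 4, 25)}

{(12, 16, 2), (12, 16, 3), (28, 4, 25), (34, 4, 25)}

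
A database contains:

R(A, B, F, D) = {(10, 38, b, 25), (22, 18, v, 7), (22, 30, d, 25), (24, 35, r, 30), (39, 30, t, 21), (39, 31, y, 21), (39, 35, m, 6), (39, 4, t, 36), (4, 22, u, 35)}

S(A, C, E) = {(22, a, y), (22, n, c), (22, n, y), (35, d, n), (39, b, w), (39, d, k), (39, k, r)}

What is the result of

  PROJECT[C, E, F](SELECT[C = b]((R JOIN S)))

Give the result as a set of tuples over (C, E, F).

{(b, w, m), (b, w, t), (b, w, y)}

Natural join on A: {(22, 18, v, 7, a, y), (22, 18, v, 7, n, c), (22, 18, v, 7, n, y), (22, 30, d, 25, a, y), (22, 30, d, 25, n, c), (22, 30, d, 25, n, y), (39, 30, t, 21, b, w), (39, 30, t, 21, d, k), (39, 30, t, 21, k, r), (39, 31, y, 21, b, w), (39, 31, y, 21, d, k), (39, 31, y, 21, k, r), (39, 35, m, 6, b, w), (39, 35, m, 6, d, k), (39, 35, m, 6, k, r), (39, 4, t, 36, b, w), (39, 4, t, 36, d, k), (39, 4, t, 36, k, r)}
σ[C = b]: keep tuples satisfying C = b → {(39, 30, t, 21, b, w), (39, 31, y, 21, b, w), (39, 35, m, 6, b, w), (39, 4, t, 36, b, w)}
π_{C, E, F} gives {(b, w, m), (b, w, t), (b, w, y)} (1 duplicate(s) eliminated).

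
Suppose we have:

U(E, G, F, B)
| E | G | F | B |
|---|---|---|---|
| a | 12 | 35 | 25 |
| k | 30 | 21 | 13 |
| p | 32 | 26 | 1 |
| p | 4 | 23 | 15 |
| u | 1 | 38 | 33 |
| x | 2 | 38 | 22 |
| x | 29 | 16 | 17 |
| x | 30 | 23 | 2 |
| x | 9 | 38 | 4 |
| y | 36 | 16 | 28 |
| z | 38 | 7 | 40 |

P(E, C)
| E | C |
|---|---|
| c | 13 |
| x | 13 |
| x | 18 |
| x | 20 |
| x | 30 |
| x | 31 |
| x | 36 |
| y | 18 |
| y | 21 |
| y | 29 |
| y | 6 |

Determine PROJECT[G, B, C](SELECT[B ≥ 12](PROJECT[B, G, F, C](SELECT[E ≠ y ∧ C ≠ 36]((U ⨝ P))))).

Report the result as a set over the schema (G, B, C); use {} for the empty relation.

Natural join on E: {(x, 2, 38, 22, 13), (x, 2, 38, 22, 18), (x, 2, 38, 22, 20), (x, 2, 38, 22, 30), (x, 2, 38, 22, 31), (x, 2, 38, 22, 36), (x, 29, 16, 17, 13), (x, 29, 16, 17, 18), (x, 29, 16, 17, 20), (x, 29, 16, 17, 30), (x, 29, 16, 17, 31), (x, 29, 16, 17, 36), (x, 30, 23, 2, 13), (x, 30, 23, 2, 18), (x, 30, 23, 2, 20), (x, 30, 23, 2, 30), (x, 30, 23, 2, 31), (x, 30, 23, 2, 36), (x, 9, 38, 4, 13), (x, 9, 38, 4, 18), (x, 9, 38, 4, 20), (x, 9, 38, 4, 30), (x, 9, 38, 4, 31), (x, 9, 38, 4, 36), (y, 36, 16, 28, 18), (y, 36, 16, 28, 21), (y, 36, 16, 28, 29), (y, 36, 16, 28, 6)}
σ[E ≠ y ∧ C ≠ 36]: keep tuples satisfying E ≠ y ∧ C ≠ 36 → {(x, 2, 38, 22, 13), (x, 2, 38, 22, 18), (x, 2, 38, 22, 20), (x, 2, 38, 22, 30), (x, 2, 38, 22, 31), (x, 29, 16, 17, 13), (x, 29, 16, 17, 18), (x, 29, 16, 17, 20), (x, 29, 16, 17, 30), (x, 29, 16, 17, 31), (x, 30, 23, 2, 13), (x, 30, 23, 2, 18), (x, 30, 23, 2, 20), (x, 30, 23, 2, 30), (x, 30, 23, 2, 31), (x, 9, 38, 4, 13), (x, 9, 38, 4, 18), (x, 9, 38, 4, 20), (x, 9, 38, 4, 30), (x, 9, 38, 4, 31)}
π_{B, G, F, C} gives {(17, 29, 16, 13), (17, 29, 16, 18), (17, 29, 16, 20), (17, 29, 16, 30), (17, 29, 16, 31), (2, 30, 23, 13), (2, 30, 23, 18), (2, 30, 23, 20), (2, 30, 23, 30), (2, 30, 23, 31), (22, 2, 38, 13), (22, 2, 38, 18), (22, 2, 38, 20), (22, 2, 38, 30), (22, 2, 38, 31), (4, 9, 38, 13), (4, 9, 38, 18), (4, 9, 38, 20), (4, 9, 38, 30), (4, 9, 38, 31)}.
σ[B ≥ 12]: keep tuples satisfying B ≥ 12 → {(17, 29, 16, 13), (17, 29, 16, 18), (17, 29, 16, 20), (17, 29, 16, 30), (17, 29, 16, 31), (22, 2, 38, 13), (22, 2, 38, 18), (22, 2, 38, 20), (22, 2, 38, 30), (22, 2, 38, 31)}
π_{G, B, C} gives {(2, 22, 13), (2, 22, 18), (2, 22, 20), (2, 22, 30), (2, 22, 31), (29, 17, 13), (29, 17, 18), (29, 17, 20), (29, 17, 30), (29, 17, 31)}.

{(2, 22, 13), (2, 22, 18), (2, 22, 20), (2, 22, 30), (2, 22, 31), (29, 17, 13), (29, 17, 18), (29, 17, 20), (29, 17, 30), (29, 17, 31)}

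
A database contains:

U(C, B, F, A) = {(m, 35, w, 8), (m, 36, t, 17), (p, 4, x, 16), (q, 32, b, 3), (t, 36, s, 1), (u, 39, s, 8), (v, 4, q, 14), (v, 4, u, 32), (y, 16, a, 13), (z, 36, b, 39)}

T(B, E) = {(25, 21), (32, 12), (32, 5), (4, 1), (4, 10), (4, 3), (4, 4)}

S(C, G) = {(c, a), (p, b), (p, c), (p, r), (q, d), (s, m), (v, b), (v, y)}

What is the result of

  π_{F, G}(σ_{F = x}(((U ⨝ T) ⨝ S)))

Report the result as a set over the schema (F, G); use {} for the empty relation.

{(x, b), (x, c), (x, r)}

Joining U and T on B yields {(p, 4, x, 16, 1), (p, 4, x, 16, 10), (p, 4, x, 16, 3), (p, 4, x, 16, 4), (q, 32, b, 3, 12), (q, 32, b, 3, 5), (v, 4, q, 14, 1), (v, 4, q, 14, 10), (v, 4, q, 14, 3), (v, 4, q, 14, 4), (v, 4, u, 32, 1), (v, 4, u, 32, 10), (v, 4, u, 32, 3), (v, 4, u, 32, 4)}.
Joining (U ⨝ T) and S on C yields {(p, 4, x, 16, 1, b), (p, 4, x, 16, 1, c), (p, 4, x, 16, 1, r), (p, 4, x, 16, 10, b), (p, 4, x, 16, 10, c), (p, 4, x, 16, 10, r), (p, 4, x, 16, 3, b), (p, 4, x, 16, 3, c), (p, 4, x, 16, 3, r), (p, 4, x, 16, 4, b), (p, 4, x, 16, 4, c), (p, 4, x, 16, 4, r), (q, 32, b, 3, 12, d), (q, 32, b, 3, 5, d), (v, 4, q, 14, 1, b), (v, 4, q, 14, 1, y), (v, 4, q, 14, 10, b), (v, 4, q, 14, 10, y), (v, 4, q, 14, 3, b), (v, 4, q, 14, 3, y), (v, 4, q, 14, 4, b), (v, 4, q, 14, 4, y), (v, 4, u, 32, 1, b), (v, 4, u, 32, 1, y), (v, 4, u, 32, 10, b), (v, 4, u, 32, 10, y), (v, 4, u, 32, 3, b), (v, 4, u, 32, 3, y), (v, 4, u, 32, 4, b), (v, 4, u, 32, 4, y)}.
Selection F = x: {(p, 4, x, 16, 1, b), (p, 4, x, 16, 1, c), (p, 4, x, 16, 1, r), (p, 4, x, 16, 10, b), (p, 4, x, 16, 10, c), (p, 4, x, 16, 10, r), (p, 4, x, 16, 3, b), (p, 4, x, 16, 3, c), (p, 4, x, 16, 3, r), (p, 4, x, 16, 4, b), (p, 4, x, 16, 4, c), (p, 4, x, 16, 4, r)}
Keep only column(s) F, G (9 duplicate(s) eliminated): {(x, b), (x, c), (x, r)}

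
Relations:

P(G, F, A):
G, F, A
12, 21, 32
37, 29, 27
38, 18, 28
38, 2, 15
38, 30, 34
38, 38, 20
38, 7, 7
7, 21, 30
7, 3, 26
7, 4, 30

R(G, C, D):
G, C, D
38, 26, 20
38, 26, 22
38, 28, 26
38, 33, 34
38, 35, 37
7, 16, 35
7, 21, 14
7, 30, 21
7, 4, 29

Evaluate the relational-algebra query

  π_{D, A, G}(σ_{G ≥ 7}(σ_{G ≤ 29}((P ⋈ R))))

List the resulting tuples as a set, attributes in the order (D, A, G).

Joining P and R on G yields {(38, 18, 28, 26, 20), (38, 18, 28, 26, 22), (38, 18, 28, 28, 26), (38, 18, 28, 33, 34), (38, 18, 28, 35, 37), (38, 2, 15, 26, 20), (38, 2, 15, 26, 22), (38, 2, 15, 28, 26), (38, 2, 15, 33, 34), (38, 2, 15, 35, 37), (38, 30, 34, 26, 20), (38, 30, 34, 26, 22), (38, 30, 34, 28, 26), (38, 30, 34, 33, 34), (38, 30, 34, 35, 37), (38, 38, 20, 26, 20), (38, 38, 20, 26, 22), (38, 38, 20, 28, 26), (38, 38, 20, 33, 34), (38, 38, 20, 35, 37), (38, 7, 7, 26, 20), (38, 7, 7, 26, 22), (38, 7, 7, 28, 26), (38, 7, 7, 33, 34), (38, 7, 7, 35, 37), (7, 21, 30, 16, 35), (7, 21, 30, 21, 14), (7, 21, 30, 30, 21), (7, 21, 30, 4, 29), (7, 3, 26, 16, 35), (7, 3, 26, 21, 14), (7, 3, 26, 30, 21), (7, 3, 26, 4, 29), (7, 4, 30, 16, 35), (7, 4, 30, 21, 14), (7, 4, 30, 30, 21), (7, 4, 30, 4, 29)}.
σ[G ≤ 29]: keep tuples satisfying G ≤ 29 → {(7, 21, 30, 16, 35), (7, 21, 30, 21, 14), (7, 21, 30, 30, 21), (7, 21, 30, 4, 29), (7, 3, 26, 16, 35), (7, 3, 26, 21, 14), (7, 3, 26, 30, 21), (7, 3, 26, 4, 29), (7, 4, 30, 16, 35), (7, 4, 30, 21, 14), (7, 4, 30, 30, 21), (7, 4, 30, 4, 29)}
σ[G ≥ 7]: keep tuples satisfying G ≥ 7 → {(7, 21, 30, 16, 35), (7, 21, 30, 21, 14), (7, 21, 30, 30, 21), (7, 21, 30, 4, 29), (7, 3, 26, 16, 35), (7, 3, 26, 21, 14), (7, 3, 26, 30, 21), (7, 3, 26, 4, 29), (7, 4, 30, 16, 35), (7, 4, 30, 21, 14), (7, 4, 30, 30, 21), (7, 4, 30, 4, 29)}
π[D, A, G]: project onto (D, A, G) (4 duplicate(s) eliminated) → {(14, 26, 7), (14, 30, 7), (21, 26, 7), (21, 30, 7), (29, 26, 7), (29, 30, 7), (35, 26, 7), (35, 30, 7)}

{(14, 26, 7), (14, 30, 7), (21, 26, 7), (21, 30, 7), (29, 26, 7), (29, 30, 7), (35, 26, 7), (35, 30, 7)}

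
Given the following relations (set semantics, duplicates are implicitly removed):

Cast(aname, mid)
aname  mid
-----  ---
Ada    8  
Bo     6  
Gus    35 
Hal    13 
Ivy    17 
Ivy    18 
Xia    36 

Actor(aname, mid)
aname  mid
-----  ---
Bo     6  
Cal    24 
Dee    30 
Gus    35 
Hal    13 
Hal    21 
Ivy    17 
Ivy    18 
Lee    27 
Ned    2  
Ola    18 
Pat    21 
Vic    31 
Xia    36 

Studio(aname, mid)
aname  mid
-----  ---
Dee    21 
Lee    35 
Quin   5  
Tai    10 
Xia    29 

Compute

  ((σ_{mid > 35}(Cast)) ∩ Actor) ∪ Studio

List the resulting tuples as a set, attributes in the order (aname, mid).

{(Dee, 21), (Lee, 35), (Quin, 5), (Tai, 10), (Xia, 29), (Xia, 36)}

Filtering on mid > 35 leaves {(Xia, 36)}.
Intersection: {(Xia, 36)} with {(Bo, 6), (Cal, 24), (Dee, 30), (Gus, 35), (Hal, 13), (Hal, 21), (Ivy, 17), (Ivy, 18), (Lee, 27), (Ned, 2), (Ola, 18), (Pat, 21), (Vic, 31), (Xia, 36)} → {(Xia, 36)}
Union: {(Xia, 36)} with {(Dee, 21), (Lee, 35), (Quin, 5), (Tai, 10), (Xia, 29)} → {(Dee, 21), (Lee, 35), (Quin, 5), (Tai, 10), (Xia, 29), (Xia, 36)}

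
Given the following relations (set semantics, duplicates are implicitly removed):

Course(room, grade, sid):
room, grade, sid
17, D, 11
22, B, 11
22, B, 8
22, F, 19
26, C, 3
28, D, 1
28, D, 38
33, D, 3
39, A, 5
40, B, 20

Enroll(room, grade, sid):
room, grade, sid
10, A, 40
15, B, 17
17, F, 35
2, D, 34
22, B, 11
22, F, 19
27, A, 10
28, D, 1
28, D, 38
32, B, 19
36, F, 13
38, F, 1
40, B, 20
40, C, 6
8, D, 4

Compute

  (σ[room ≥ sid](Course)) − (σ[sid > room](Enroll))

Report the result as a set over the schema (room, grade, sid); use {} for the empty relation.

{(17, D, 11), (22, B, 11), (22, B, 8), (22, F, 19), (26, C, 3), (28, D, 1), (33, D, 3), (39, A, 5), (40, B, 20)}

Filtering on room ≥ sid leaves {(17, D, 11), (22, B, 11), (22, B, 8), (22, F, 19), (26, C, 3), (28, D, 1), (33, D, 3), (39, A, 5), (40, B, 20)}.
Filtering on sid > room leaves {(10, A, 40), (15, B, 17), (17, F, 35), (2, D, 34), (28, D, 38)}.
Difference: {(17, D, 11), (22, B, 11), (22, B, 8), (22, F, 19), (26, C, 3), (28, D, 1), (33, D, 3), (39, A, 5), (40, B, 20)} with {(10, A, 40), (15, B, 17), (17, F, 35), (2, D, 34), (28, D, 38)} → {(17, D, 11), (22, B, 11), (22, B, 8), (22, F, 19), (26, C, 3), (28, D, 1), (33, D, 3), (39, A, 5), (40, B, 20)}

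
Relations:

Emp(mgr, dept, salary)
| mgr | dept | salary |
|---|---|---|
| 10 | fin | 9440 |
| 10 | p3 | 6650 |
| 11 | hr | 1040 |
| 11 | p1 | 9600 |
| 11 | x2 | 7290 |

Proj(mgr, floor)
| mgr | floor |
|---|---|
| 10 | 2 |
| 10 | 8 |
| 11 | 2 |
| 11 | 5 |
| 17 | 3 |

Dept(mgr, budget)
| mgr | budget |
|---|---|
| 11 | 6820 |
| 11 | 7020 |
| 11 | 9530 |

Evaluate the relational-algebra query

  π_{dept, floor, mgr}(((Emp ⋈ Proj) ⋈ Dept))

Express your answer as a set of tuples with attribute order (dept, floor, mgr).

{(hr, 2, 11), (hr, 5, 11), (p1, 2, 11), (p1, 5, 11), (x2, 2, 11), (x2, 5, 11)}

Joining Emp and Proj on mgr yields {(10, fin, 9440, 2), (10, fin, 9440, 8), (10, p3, 6650, 2), (10, p3, 6650, 8), (11, hr, 1040, 2), (11, hr, 1040, 5), (11, p1, 9600, 2), (11, p1, 9600, 5), (11, x2, 7290, 2), (11, x2, 7290, 5)}.
Joining (Emp ⋈ Proj) and Dept on mgr yields {(11, hr, 1040, 2, 6820), (11, hr, 1040, 2, 7020), (11, hr, 1040, 2, 9530), (11, hr, 1040, 5, 6820), (11, hr, 1040, 5, 7020), (11, hr, 1040, 5, 9530), (11, p1, 9600, 2, 6820), (11, p1, 9600, 2, 7020), (11, p1, 9600, 2, 9530), (11, p1, 9600, 5, 6820), (11, p1, 9600, 5, 7020), (11, p1, 9600, 5, 9530), (11, x2, 7290, 2, 6820), (11, x2, 7290, 2, 7020), (11, x2, 7290, 2, 9530), (11, x2, 7290, 5, 6820), (11, x2, 7290, 5, 7020), (11, x2, 7290, 5, 9530)}.
π_{dept, floor, mgr} gives {(hr, 2, 11), (hr, 5, 11), (p1, 2, 11), (p1, 5, 11), (x2, 2, 11), (x2, 5, 11)} (12 duplicate(s) eliminated).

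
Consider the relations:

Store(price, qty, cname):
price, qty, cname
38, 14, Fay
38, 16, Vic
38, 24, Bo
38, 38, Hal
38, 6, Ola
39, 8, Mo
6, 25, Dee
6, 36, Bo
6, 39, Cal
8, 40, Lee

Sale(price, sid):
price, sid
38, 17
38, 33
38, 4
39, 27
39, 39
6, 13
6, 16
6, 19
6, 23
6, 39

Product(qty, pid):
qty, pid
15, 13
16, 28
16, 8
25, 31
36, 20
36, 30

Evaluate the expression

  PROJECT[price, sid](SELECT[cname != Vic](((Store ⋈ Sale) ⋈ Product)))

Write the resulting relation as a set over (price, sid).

Joining Store and Sale on price yields {(38, 14, Fay, 17), (38, 14, Fay, 33), (38, 14, Fay, 4), (38, 16, Vic, 17), (38, 16, Vic, 33), (38, 16, Vic, 4), (38, 24, Bo, 17), (38, 24, Bo, 33), (38, 24, Bo, 4), (38, 38, Hal, 17), (38, 38, Hal, 33), (38, 38, Hal, 4), (38, 6, Ola, 17), (38, 6, Ola, 33), (38, 6, Ola, 4), (39, 8, Mo, 27), (39, 8, Mo, 39), (6, 25, Dee, 13), (6, 25, Dee, 16), (6, 25, Dee, 19), (6, 25, Dee, 23), (6, 25, Dee, 39), (6, 36, Bo, 13), (6, 36, Bo, 16), (6, 36, Bo, 19), (6, 36, Bo, 23), (6, 36, Bo, 39), (6, 39, Cal, 13), (6, 39, Cal, 16), (6, 39, Cal, 19), (6, 39, Cal, 23), (6, 39, Cal, 39)}.
Joining (Store ⋈ Sale) and Product on qty yields {(38, 16, Vic, 17, 28), (38, 16, Vic, 17, 8), (38, 16, Vic, 33, 28), (38, 16, Vic, 33, 8), (38, 16, Vic, 4, 28), (38, 16, Vic, 4, 8), (6, 25, Dee, 13, 31), (6, 25, Dee, 16, 31), (6, 25, Dee, 19, 31), (6, 25, Dee, 23, 31), (6, 25, Dee, 39, 31), (6, 36, Bo, 13, 20), (6, 36, Bo, 13, 30), (6, 36, Bo, 16, 20), (6, 36, Bo, 16, 30), (6, 36, Bo, 19, 20), (6, 36, Bo, 19, 30), (6, 36, Bo, 23, 20), (6, 36, Bo, 23, 30), (6, 36, Bo, 39, 20), (6, 36, Bo, 39, 30)}.
Filtering on cname != Vic leaves {(6, 25, Dee, 13, 31), (6, 25, Dee, 16, 31), (6, 25, Dee, 19, 31), (6, 25, Dee, 23, 31), (6, 25, Dee, 39, 31), (6, 36, Bo, 13, 20), (6, 36, Bo, 13, 30), (6, 36, Bo, 16, 20), (6, 36, Bo, 16, 30), (6, 36, Bo, 19, 20), (6, 36, Bo, 19, 30), (6, 36, Bo, 23, 20), (6, 36, Bo, 23, 30), (6, 36, Bo, 39, 20), (6, 36, Bo, 39, 30)}.
Keep only column(s) price, sid (10 duplicate(s) eliminated): {(6, 13), (6, 16), (6, 19), (6, 23), (6, 39)}

{(6, 13), (6, 16), (6, 19), (6, 23), (6, 39)}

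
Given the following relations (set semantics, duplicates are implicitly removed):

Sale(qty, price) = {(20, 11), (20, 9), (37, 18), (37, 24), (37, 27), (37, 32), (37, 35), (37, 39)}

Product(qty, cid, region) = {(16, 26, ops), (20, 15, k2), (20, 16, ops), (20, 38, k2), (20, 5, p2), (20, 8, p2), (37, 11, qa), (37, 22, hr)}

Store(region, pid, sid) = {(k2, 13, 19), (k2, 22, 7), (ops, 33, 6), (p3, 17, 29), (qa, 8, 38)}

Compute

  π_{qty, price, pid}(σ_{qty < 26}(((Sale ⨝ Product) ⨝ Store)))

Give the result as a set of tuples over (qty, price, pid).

Sale ⋈ Product (natural join on qty): {(20, 11, 15, k2), (20, 11, 16, ops), (20, 11, 38, k2), (20, 11, 5, p2), (20, 11, 8, p2), (20, 9, 15, k2), (20, 9, 16, ops), (20, 9, 38, k2), (20, 9, 5, p2), (20, 9, 8, p2), (37, 18, 11, qa), (37, 18, 22, hr), (37, 24, 11, qa), (37, 24, 22, hr), (37, 27, 11, qa), (37, 27, 22, hr), (37, 32, 11, qa), (37, 32, 22, hr), (37, 35, 11, qa), (37, 35, 22, hr), (37, 39, 11, qa), (37, 39, 22, hr)}
(Sale ⨝ Product) ⋈ Store (natural join on region): {(20, 11, 15, k2, 13, 19), (20, 11, 15, k2, 22, 7), (20, 11, 16, ops, 33, 6), (20, 11, 38, k2, 13, 19), (20, 11, 38, k2, 22, 7), (20, 9, 15, k2, 13, 19), (20, 9, 15, k2, 22, 7), (20, 9, 16, ops, 33, 6), (20, 9, 38, k2, 13, 19), (20, 9, 38, k2, 22, 7), (37, 18, 11, qa, 8, 38), (37, 24, 11, qa, 8, 38), (37, 27, 11, qa, 8, 38), (37, 32, 11, qa, 8, 38), (37, 35, 11, qa, 8, 38), (37, 39, 11, qa, 8, 38)}
Filtering on qty < 26 leaves {(20, 11, 15, k2, 13, 19), (20, 11, 15, k2, 22, 7), (20, 11, 16, ops, 33, 6), (20, 11, 38, k2, 13, 19), (20, 11, 38, k2, 22, 7), (20, 9, 15, k2, 13, 19), (20, 9, 15, k2, 22, 7), (20, 9, 16, ops, 33, 6), (20, 9, 38, k2, 13, 19), (20, 9, 38, k2, 22, 7)}.
π_{qty, price, pid} gives {(20, 11, 13), (20, 11, 22), (20, 11, 33), (20, 9, 13), (20, 9, 22), (20, 9, 33)} (4 duplicate(s) eliminated).

{(20, 11, 13), (20, 11, 22), (20, 11, 33), (20, 9, 13), (20, 9, 22), (20, 9, 33)}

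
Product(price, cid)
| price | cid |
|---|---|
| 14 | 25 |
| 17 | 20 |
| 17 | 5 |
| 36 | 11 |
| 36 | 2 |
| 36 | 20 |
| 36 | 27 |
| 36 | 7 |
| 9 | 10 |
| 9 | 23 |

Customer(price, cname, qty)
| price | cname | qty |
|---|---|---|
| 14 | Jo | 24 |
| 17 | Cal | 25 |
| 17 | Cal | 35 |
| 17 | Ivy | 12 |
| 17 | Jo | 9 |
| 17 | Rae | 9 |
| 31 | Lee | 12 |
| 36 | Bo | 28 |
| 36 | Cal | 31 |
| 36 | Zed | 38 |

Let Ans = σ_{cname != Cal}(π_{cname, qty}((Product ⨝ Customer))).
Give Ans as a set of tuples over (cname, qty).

Natural join on price: {(14, 25, Jo, 24), (17, 20, Cal, 25), (17, 20, Cal, 35), (17, 20, Ivy, 12), (17, 20, Jo, 9), (17, 20, Rae, 9), (17, 5, Cal, 25), (17, 5, Cal, 35), (17, 5, Ivy, 12), (17, 5, Jo, 9), (17, 5, Rae, 9), (36, 11, Bo, 28), (36, 11, Cal, 31), (36, 11, Zed, 38), (36, 2, Bo, 28), (36, 2, Cal, 31), (36, 2, Zed, 38), (36, 20, Bo, 28), (36, 20, Cal, 31), (36, 20, Zed, 38), (36, 27, Bo, 28), (36, 27, Cal, 31), (36, 27, Zed, 38), (36, 7, Bo, 28), (36, 7, Cal, 31), (36, 7, Zed, 38)}
Keep only column(s) cname, qty (17 duplicate(s) eliminated): {(Bo, 28), (Cal, 25), (Cal, 31), (Cal, 35), (Ivy, 12), (Jo, 24), (Jo, 9), (Rae, 9), (Zed, 38)}
Apply σ_{cname != Cal}; surviving tuples: {(Bo, 28), (Ivy, 12), (Jo, 24), (Jo, 9), (Rae, 9), (Zed, 38)}

{(Bo, 28), (Ivy, 12), (Jo, 24), (Jo, 9), (Rae, 9), (Zed, 38)}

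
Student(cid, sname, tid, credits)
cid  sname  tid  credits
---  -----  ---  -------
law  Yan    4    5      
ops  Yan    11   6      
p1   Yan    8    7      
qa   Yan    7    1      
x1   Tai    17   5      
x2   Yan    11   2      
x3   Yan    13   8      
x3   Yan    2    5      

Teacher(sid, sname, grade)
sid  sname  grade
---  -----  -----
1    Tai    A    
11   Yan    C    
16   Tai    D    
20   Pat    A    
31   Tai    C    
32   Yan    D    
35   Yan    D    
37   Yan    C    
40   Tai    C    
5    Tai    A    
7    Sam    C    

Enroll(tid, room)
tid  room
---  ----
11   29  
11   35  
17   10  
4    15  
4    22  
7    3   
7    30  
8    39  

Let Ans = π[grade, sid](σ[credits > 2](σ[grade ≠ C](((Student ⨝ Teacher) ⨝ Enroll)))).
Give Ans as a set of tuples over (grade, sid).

{(A, 1), (A, 5), (D, 16), (D, 32), (D, 35)}

Natural join on sname: {(law, Yan, 4, 5, 11, C), (law, Yan, 4, 5, 32, D), (law, Yan, 4, 5, 35, D), (law, Yan, 4, 5, 37, C), (ops, Yan, 11, 6, 11, C), (ops, Yan, 11, 6, 32, D), (ops, Yan, 11, 6, 35, D), (ops, Yan, 11, 6, 37, C), (p1, Yan, 8, 7, 11, C), (p1, Yan, 8, 7, 32, D), (p1, Yan, 8, 7, 35, D), (p1, Yan, 8, 7, 37, C), (qa, Yan, 7, 1, 11, C), (qa, Yan, 7, 1, 32, D), (qa, Yan, 7, 1, 35, D), (qa, Yan, 7, 1, 37, C), (x1, Tai, 17, 5, 1, A), (x1, Tai, 17, 5, 16, D), (x1, Tai, 17, 5, 31, C), (x1, Tai, 17, 5, 40, C), (x1, Tai, 17, 5, 5, A), (x2, Yan, 11, 2, 11, C), (x2, Yan, 11, 2, 32, D), (x2, Yan, 11, 2, 35, D), (x2, Yan, 11, 2, 37, C), (x3, Yan, 13, 8, 11, C), (x3, Yan, 13, 8, 32, D), (x3, Yan, 13, 8, 35, D), (x3, Yan, 13, 8, 37, C), (x3, Yan, 2, 5, 11, C), (x3, Yan, 2, 5, 32, D), (x3, Yan, 2, 5, 35, D), (x3, Yan, 2, 5, 37, C)}
Natural join on tid: {(law, Yan, 4, 5, 11, C, 15), (law, Yan, 4, 5, 11, C, 22), (law, Yan, 4, 5, 32, D, 15), (law, Yan, 4, 5, 32, D, 22), (law, Yan, 4, 5, 35, D, 15), (law, Yan, 4, 5, 35, D, 22), (law, Yan, 4, 5, 37, C, 15), (law, Yan, 4, 5, 37, C, 22), (ops, Yan, 11, 6, 11, C, 29), (ops, Yan, 11, 6, 11, C, 35), (ops, Yan, 11, 6, 32, D, 29), (ops, Yan, 11, 6, 32, D, 35), (ops, Yan, 11, 6, 35, D, 29), (ops, Yan, 11, 6, 35, D, 35), (ops, Yan, 11, 6, 37, C, 29), (ops, Yan, 11, 6, 37, C, 35), (p1, Yan, 8, 7, 11, C, 39), (p1, Yan, 8, 7, 32, D, 39), (p1, Yan, 8, 7, 35, D, 39), (p1, Yan, 8, 7, 37, C, 39), (qa, Yan, 7, 1, 11, C, 3), (qa, Yan, 7, 1, 11, C, 30), (qa, Yan, 7, 1, 32, D, 3), (qa, Yan, 7, 1, 32, D, 30), (qa, Yan, 7, 1, 35, D, 3), (qa, Yan, 7, 1, 35, D, 30), (qa, Yan, 7, 1, 37, C, 3), (qa, Yan, 7, 1, 37, C, 30), (x1, Tai, 17, 5, 1, A, 10), (x1, Tai, 17, 5, 16, D, 10), (x1, Tai, 17, 5, 31, C, 10), (x1, Tai, 17, 5, 40, C, 10), (x1, Tai, 17, 5, 5, A, 10), (x2, Yan, 11, 2, 11, C, 29), (x2, Yan, 11, 2, 11, C, 35), (x2, Yan, 11, 2, 32, D, 29), (x2, Yan, 11, 2, 32, D, 35), (x2, Yan, 11, 2, 35, D, 29), (x2, Yan, 11, 2, 35, D, 35), (x2, Yan, 11, 2, 37, C, 29), (x2, Yan, 11, 2, 37, C, 35)}
Apply σ_{grade ≠ C}; surviving tuples: {(law, Yan, 4, 5, 32, D, 15), (law, Yan, 4, 5, 32, D, 22), (law, Yan, 4, 5, 35, D, 15), (law, Yan, 4, 5, 35, D, 22), (ops, Yan, 11, 6, 32, D, 29), (ops, Yan, 11, 6, 32, D, 35), (ops, Yan, 11, 6, 35, D, 29), (ops, Yan, 11, 6, 35, D, 35), (p1, Yan, 8, 7, 32, D, 39), (p1, Yan, 8, 7, 35, D, 39), (qa, Yan, 7, 1, 32, D, 3), (qa, Yan, 7, 1, 32, D, 30), (qa, Yan, 7, 1, 35, D, 3), (qa, Yan, 7, 1, 35, D, 30), (x1, Tai, 17, 5, 1, A, 10), (x1, Tai, 17, 5, 16, D, 10), (x1, Tai, 17, 5, 5, A, 10), (x2, Yan, 11, 2, 32, D, 29), (x2, Yan, 11, 2, 32, D, 35), (x2, Yan, 11, 2, 35, D, 29), (x2, Yan, 11, 2, 35, D, 35)}
Apply σ_{credits > 2}; surviving tuples: {(law, Yan, 4, 5, 32, D, 15), (law, Yan, 4, 5, 32, D, 22), (law, Yan, 4, 5, 35, D, 15), (law, Yan, 4, 5, 35, D, 22), (ops, Yan, 11, 6, 32, D, 29), (ops, Yan, 11, 6, 32, D, 35), (ops, Yan, 11, 6, 35, D, 29), (ops, Yan, 11, 6, 35, D, 35), (p1, Yan, 8, 7, 32, D, 39), (p1, Yan, 8, 7, 35, D, 39), (x1, Tai, 17, 5, 1, A, 10), (x1, Tai, 17, 5, 16, D, 10), (x1, Tai, 17, 5, 5, A, 10)}
Projecting to grade, sid (8 duplicate(s) eliminated): {(A, 1), (A, 5), (D, 16), (D, 32), (D, 35)}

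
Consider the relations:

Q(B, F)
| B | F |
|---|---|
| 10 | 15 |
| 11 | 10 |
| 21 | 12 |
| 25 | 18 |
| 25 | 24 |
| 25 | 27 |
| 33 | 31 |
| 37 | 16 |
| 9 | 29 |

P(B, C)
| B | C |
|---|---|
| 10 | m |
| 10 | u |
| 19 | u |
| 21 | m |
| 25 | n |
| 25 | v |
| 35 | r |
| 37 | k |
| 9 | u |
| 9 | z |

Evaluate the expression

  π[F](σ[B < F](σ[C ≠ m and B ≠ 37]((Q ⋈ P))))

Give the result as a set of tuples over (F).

Q ⋈ P (natural join on B): {(10, 15, m), (10, 15, u), (21, 12, m), (25, 18, n), (25, 18, v), (25, 24, n), (25, 24, v), (25, 27, n), (25, 27, v), (37, 16, k), (9, 29, u), (9, 29, z)}
Selection C ≠ m and B ≠ 37: {(10, 15, u), (25, 18, n), (25, 18, v), (25, 24, n), (25, 24, v), (25, 27, n), (25, 27, v), (9, 29, u), (9, 29, z)}
Selection B < F: {(10, 15, u), (25, 27, n), (25, 27, v), (9, 29, u), (9, 29, z)}
π[F]: project onto (F) (2 duplicate(s) eliminated) → {15, 27, 29}

{15, 27, 29}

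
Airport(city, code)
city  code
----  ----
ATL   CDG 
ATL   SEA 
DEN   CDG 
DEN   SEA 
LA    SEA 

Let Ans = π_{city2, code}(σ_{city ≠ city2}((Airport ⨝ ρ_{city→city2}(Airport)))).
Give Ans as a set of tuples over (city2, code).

ρ[city→city2]: schema becomes (city2, code); tuples unchanged.
Airport ⋈ ρ_{city→city2}(Airport) (natural join on code): {(ATL, CDG, ATL), (ATL, CDG, DEN), (ATL, SEA, ATL), (ATL, SEA, DEN), (ATL, SEA, LA), (DEN, CDG, ATL), (DEN, CDG, DEN), (DEN, SEA, ATL), (DEN, SEA, DEN), (DEN, SEA, LA), (LA, SEA, ATL), (LA, SEA, DEN), (LA, SEA, LA)}
Selection city ≠ city2: {(ATL, CDG, DEN), (ATL, SEA, DEN), (ATL, SEA, LA), (DEN, CDG, ATL), (DEN, SEA, ATL), (DEN, SEA, LA), (LA, SEA, ATL), (LA, SEA, DEN)}
π_{city2, code} gives {(ATL, CDG), (ATL, SEA), (DEN, CDG), (DEN, SEA), (LA, SEA)} (3 duplicate(s) eliminated).

{(ATL, CDG), (ATL, SEA), (DEN, CDG), (DEN, SEA), (LA, SEA)}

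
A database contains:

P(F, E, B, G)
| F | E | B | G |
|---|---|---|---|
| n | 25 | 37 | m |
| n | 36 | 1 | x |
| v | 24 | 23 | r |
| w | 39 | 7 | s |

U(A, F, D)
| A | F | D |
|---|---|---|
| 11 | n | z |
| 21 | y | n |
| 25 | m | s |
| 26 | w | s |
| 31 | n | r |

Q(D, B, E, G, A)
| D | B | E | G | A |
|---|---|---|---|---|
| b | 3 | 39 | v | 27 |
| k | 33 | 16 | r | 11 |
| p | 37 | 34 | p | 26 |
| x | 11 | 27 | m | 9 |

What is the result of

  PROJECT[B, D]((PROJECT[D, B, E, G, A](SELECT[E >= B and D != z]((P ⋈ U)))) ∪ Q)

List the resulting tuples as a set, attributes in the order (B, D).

Natural join on F: {(n, 25, 37, m, 11, z), (n, 25, 37, m, 31, r), (n, 36, 1, x, 11, z), (n, 36, 1, x, 31, r), (w, 39, 7, s, 26, s)}
Filtering on E >= B and D != z leaves {(n, 36, 1, x, 31, r), (w, 39, 7, s, 26, s)}.
Keep only column(s) D, B, E, G, A: {(r, 1, 36, x, 31), (s, 7, 39, s, 26)}
Set union of the two operands is {(b, 3, 39, v, 27), (k, 33, 16, r, 11), (p, 37, 34, p, 26), (r, 1, 36, x, 31), (s, 7, 39, s, 26), (x, 11, 27, m, 9)}.
Keep only column(s) B, D: {(1, r), (11, x), (3, b), (33, k), (37, p), (7, s)}

{(1, r), (11, x), (3, b), (33, k), (37, p), (7, s)}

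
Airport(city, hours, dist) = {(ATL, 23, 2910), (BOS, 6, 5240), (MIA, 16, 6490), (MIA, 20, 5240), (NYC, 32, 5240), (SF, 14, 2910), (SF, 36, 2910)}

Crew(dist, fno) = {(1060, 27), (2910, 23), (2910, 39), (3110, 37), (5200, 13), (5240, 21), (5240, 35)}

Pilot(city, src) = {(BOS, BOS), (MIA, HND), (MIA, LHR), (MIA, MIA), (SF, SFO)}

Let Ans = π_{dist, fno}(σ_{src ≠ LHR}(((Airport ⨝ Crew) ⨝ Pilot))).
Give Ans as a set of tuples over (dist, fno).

Joining Airport and Crew on dist yields {(ATL, 23, 2910, 23), (ATL, 23, 2910, 39), (BOS, 6, 5240, 21), (BOS, 6, 5240, 35), (MIA, 20, 5240, 21), (MIA, 20, 5240, 35), (NYC, 32, 5240, 21), (NYC, 32, 5240, 35), (SF, 14, 2910, 23), (SF, 14, 2910, 39), (SF, 36, 2910, 23), (SF, 36, 2910, 39)}.
Joining (Airport ⨝ Crew) and Pilot on city yields {(BOS, 6, 5240, 21, BOS), (BOS, 6, 5240, 35, BOS), (MIA, 20, 5240, 21, HND), (MIA, 20, 5240, 21, LHR), (MIA, 20, 5240, 21, MIA), (MIA, 20, 5240, 35, HND), (MIA, 20, 5240, 35, LHR), (MIA, 20, 5240, 35, MIA), (SF, 14, 2910, 23, SFO), (SF, 14, 2910, 39, SFO), (SF, 36, 2910, 23, SFO), (SF, 36, 2910, 39, SFO)}.
Filtering on src ≠ LHR leaves {(BOS, 6, 5240, 21, BOS), (BOS, 6, 5240, 35, BOS), (MIA, 20, 5240, 21, HND), (MIA, 20, 5240, 21, MIA), (MIA, 20, 5240, 35, HND), (MIA, 20, 5240, 35, MIA), (SF, 14, 2910, 23, SFO), (SF, 14, 2910, 39, SFO), (SF, 36, 2910, 23, SFO), (SF, 36, 2910, 39, SFO)}.
Projecting to dist, fno (6 duplicate(s) eliminated): {(2910, 23), (2910, 39), (5240, 21), (5240, 35)}

{(2910, 23), (2910, 39), (5240, 21), (5240, 35)}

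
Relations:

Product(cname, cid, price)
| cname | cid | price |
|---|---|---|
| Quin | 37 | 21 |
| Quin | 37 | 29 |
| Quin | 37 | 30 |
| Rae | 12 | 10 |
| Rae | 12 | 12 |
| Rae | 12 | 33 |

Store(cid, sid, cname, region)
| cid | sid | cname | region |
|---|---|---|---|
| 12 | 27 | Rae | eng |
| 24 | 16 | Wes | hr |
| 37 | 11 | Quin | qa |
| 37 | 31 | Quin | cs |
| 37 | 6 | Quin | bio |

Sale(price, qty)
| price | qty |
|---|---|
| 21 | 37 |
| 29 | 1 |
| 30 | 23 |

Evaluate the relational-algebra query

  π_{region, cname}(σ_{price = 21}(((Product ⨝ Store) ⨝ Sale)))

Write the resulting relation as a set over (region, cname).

Natural join on cname, cid: {(Quin, 37, 21, 11, qa), (Quin, 37, 21, 31, cs), (Quin, 37, 21, 6, bio), (Quin, 37, 29, 11, qa), (Quin, 37, 29, 31, cs), (Quin, 37, 29, 6, bio), (Quin, 37, 30, 11, qa), (Quin, 37, 30, 31, cs), (Quin, 37, 30, 6, bio), (Rae, 12, 10, 27, eng), (Rae, 12, 12, 27, eng), (Rae, 12, 33, 27, eng)}
Natural join on price: {(Quin, 37, 21, 11, qa, 37), (Quin, 37, 21, 31, cs, 37), (Quin, 37, 21, 6, bio, 37), (Quin, 37, 29, 11, qa, 1), (Quin, 37, 29, 31, cs, 1), (Quin, 37, 29, 6, bio, 1), (Quin, 37, 30, 11, qa, 23), (Quin, 37, 30, 31, cs, 23), (Quin, 37, 30, 6, bio, 23)}
Selection price = 21: {(Quin, 37, 21, 11, qa, 37), (Quin, 37, 21, 31, cs, 37), (Quin, 37, 21, 6, bio, 37)}
π_{region, cname} gives {(bio, Quin), (cs, Quin), (qa, Quin)}.

{(bio, Quin), (cs, Quin), (qa, Quin)}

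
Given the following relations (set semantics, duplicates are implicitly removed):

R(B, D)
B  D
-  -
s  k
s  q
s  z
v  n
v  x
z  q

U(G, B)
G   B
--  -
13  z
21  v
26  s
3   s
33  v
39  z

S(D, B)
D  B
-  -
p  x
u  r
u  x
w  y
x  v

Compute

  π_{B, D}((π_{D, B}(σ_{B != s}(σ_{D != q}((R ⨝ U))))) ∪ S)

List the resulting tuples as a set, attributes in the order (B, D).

{(r, u), (v, n), (v, x), (x, p), (x, u), (y, w)}

Joining R and U on B yields {(s, k, 26), (s, k, 3), (s, q, 26), (s, q, 3), (s, z, 26), (s, z, 3), (v, n, 21), (v, n, 33), (v, x, 21), (v, x, 33), (z, q, 13), (z, q, 39)}.
Filtering on D != q leaves {(s, k, 26), (s, k, 3), (s, z, 26), (s, z, 3), (v, n, 21), (v, n, 33), (v, x, 21), (v, x, 33)}.
Filtering on B != s leaves {(v, n, 21), (v, n, 33), (v, x, 21), (v, x, 33)}.
π_{D, B} gives {(n, v), (x, v)} (2 duplicate(s) eliminated).
Union: {(n, v), (x, v)} with {(p, x), (u, r), (u, x), (w, y), (x, v)} → {(n, v), (p, x), (u, r), (u, x), (w, y), (x, v)}
π_{B, D} gives {(r, u), (v, n), (v, x), (x, p), (x, u), (y, w)}.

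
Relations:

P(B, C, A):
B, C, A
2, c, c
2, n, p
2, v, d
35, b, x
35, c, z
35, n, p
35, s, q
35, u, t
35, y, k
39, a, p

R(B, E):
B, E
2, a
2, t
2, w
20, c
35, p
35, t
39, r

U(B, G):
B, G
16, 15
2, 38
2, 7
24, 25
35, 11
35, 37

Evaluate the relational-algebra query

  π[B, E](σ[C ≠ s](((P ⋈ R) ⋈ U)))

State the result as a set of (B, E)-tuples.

{(2, a), (2, t), (2, w), (35, p), (35, t)}

P ⋈ R (natural join on B): {(2, c, c, a), (2, c, c, t), (2, c, c, w), (2, n, p, a), (2, n, p, t), (2, n, p, w), (2, v, d, a), (2, v, d, t), (2, v, d, w), (35, b, x, p), (35, b, x, t), (35, c, z, p), (35, c, z, t), (35, n, p, p), (35, n, p, t), (35, s, q, p), (35, s, q, t), (35, u, t, p), (35, u, t, t), (35, y, k, p), (35, y, k, t), (39, a, p, r)}
(P ⋈ R) ⋈ U (natural join on B): {(2, c, c, a, 38), (2, c, c, a, 7), (2, c, c, t, 38), (2, c, c, t, 7), (2, c, c, w, 38), (2, c, c, w, 7), (2, n, p, a, 38), (2, n, p, a, 7), (2, n, p, t, 38), (2, n, p, t, 7), (2, n, p, w, 38), (2, n, p, w, 7), (2, v, d, a, 38), (2, v, d, a, 7), (2, v, d, t, 38), (2, v, d, t, 7), (2, v, d, w, 38), (2, v, d, w, 7), (35, b, x, p, 11), (35, b, x, p, 37), (35, b, x, t, 11), (35, b, x, t, 37), (35, c, z, p, 11), (35, c, z, p, 37), (35, c, z, t, 11), (35, c, z, t, 37), (35, n, p, p, 11), (35, n, p, p, 37), (35, n, p, t, 11), (35, n, p, t, 37), (35, s, q, p, 11), (35, s, q, p, 37), (35, s, q, t, 11), (35, s, q, t, 37), (35, u, t, p, 11), (35, u, t, p, 37), (35, u, t, t, 11), (35, u, t, t, 37), (35, y, k, p, 11), (35, y, k, p, 37), (35, y, k, t, 11), (35, y, k, t, 37)}
σ[C ≠ s]: keep tuples satisfying C ≠ s → {(2, c, c, a, 38), (2, c, c, a, 7), (2, c, c, t, 38), (2, c, c, t, 7), (2, c, c, w, 38), (2, c, c, w, 7), (2, n, p, a, 38), (2, n, p, a, 7), (2, n, p, t, 38), (2, n, p, t, 7), (2, n, p, w, 38), (2, n, p, w, 7), (2, v, d, a, 38), (2, v, d, a, 7), (2, v, d, t, 38), (2, v, d, t, 7), (2, v, d, w, 38), (2, v, d, w, 7), (35, b, x, p, 11), (35, b, x, p, 37), (35, b, x, t, 11), (35, b, x, t, 37), (35, c, z, p, 11), (35, c, z, p, 37), (35, c, z, t, 11), (35, c, z, t, 37), (35, n, p, p, 11), (35, n, p, p, 37), (35, n, p, t, 11), (35, n, p, t, 37), (35, u, t, p, 11), (35, u, t, p, 37), (35, u, t, t, 11), (35, u, t, t, 37), (35, y, k, p, 11), (35, y, k, p, 37), (35, y, k, t, 11), (35, y, k, t, 37)}
Keep only column(s) B, E (33 duplicate(s) eliminated): {(2, a), (2, t), (2, w), (35, p), (35, t)}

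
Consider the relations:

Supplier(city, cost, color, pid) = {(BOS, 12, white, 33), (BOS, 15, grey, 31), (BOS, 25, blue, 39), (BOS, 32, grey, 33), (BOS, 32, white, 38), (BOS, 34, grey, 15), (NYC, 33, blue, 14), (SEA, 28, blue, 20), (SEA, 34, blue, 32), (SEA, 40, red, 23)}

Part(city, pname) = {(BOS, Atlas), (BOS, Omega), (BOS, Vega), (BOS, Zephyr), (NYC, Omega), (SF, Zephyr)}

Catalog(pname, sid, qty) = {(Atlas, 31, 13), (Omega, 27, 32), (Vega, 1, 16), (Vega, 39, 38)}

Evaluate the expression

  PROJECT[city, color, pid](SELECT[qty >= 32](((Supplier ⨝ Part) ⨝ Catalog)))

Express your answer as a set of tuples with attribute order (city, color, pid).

{(BOS, blue, 39), (BOS, grey, 15), (BOS, grey, 31), (BOS, grey, 33), (BOS, white, 33), (BOS, white, 38), (NYC, blue, 14)}

Joining Supplier and Part on city yields {(BOS, 12, white, 33, Atlas), (BOS, 12, white, 33, Omega), (BOS, 12, white, 33, Vega), (BOS, 12, white, 33, Zephyr), (BOS, 15, grey, 31, Atlas), (BOS, 15, grey, 31, Omega), (BOS, 15, grey, 31, Vega), (BOS, 15, grey, 31, Zephyr), (BOS, 25, blue, 39, Atlas), (BOS, 25, blue, 39, Omega), (BOS, 25, blue, 39, Vega), (BOS, 25, blue, 39, Zephyr), (BOS, 32, grey, 33, Atlas), (BOS, 32, grey, 33, Omega), (BOS, 32, grey, 33, Vega), (BOS, 32, grey, 33, Zephyr), (BOS, 32, white, 38, Atlas), (BOS, 32, white, 38, Omega), (BOS, 32, white, 38, Vega), (BOS, 32, white, 38, Zephyr), (BOS, 34, grey, 15, Atlas), (BOS, 34, grey, 15, Omega), (BOS, 34, grey, 15, Vega), (BOS, 34, grey, 15, Zephyr), (NYC, 33, blue, 14, Omega)}.
Joining (Supplier ⨝ Part) and Catalog on pname yields {(BOS, 12, white, 33, Atlas, 31, 13), (BOS, 12, white, 33, Omega, 27, 32), (BOS, 12, white, 33, Vega, 1, 16), (BOS, 12, white, 33, Vega, 39, 38), (BOS, 15, grey, 31, Atlas, 31, 13), (BOS, 15, grey, 31, Omega, 27, 32), (BOS, 15, grey, 31, Vega, 1, 16), (BOS, 15, grey, 31, Vega, 39, 38), (BOS, 25, blue, 39, Atlas, 31, 13), (BOS, 25, blue, 39, Omega, 27, 32), (BOS, 25, blue, 39, Vega, 1, 16), (BOS, 25, blue, 39, Vega, 39, 38), (BOS, 32, grey, 33, Atlas, 31, 13), (BOS, 32, grey, 33, Omega, 27, 32), (BOS, 32, grey, 33, Vega, 1, 16), (BOS, 32, grey, 33, Vega, 39, 38), (BOS, 32, white, 38, Atlas, 31, 13), (BOS, 32, white, 38, Omega, 27, 32), (BOS, 32, white, 38, Vega, 1, 16), (BOS, 32, white, 38, Vega, 39, 38), (BOS, 34, grey, 15, Atlas, 31, 13), (BOS, 34, grey, 15, Omega, 27, 32), (BOS, 34, grey, 15, Vega, 1, 16), (BOS, 34, grey, 15, Vega, 39, 38), (NYC, 33, blue, 14, Omega, 27, 32)}.
σ[qty >= 32]: keep tuples satisfying qty >= 32 → {(BOS, 12, white, 33, Omega, 27, 32), (BOS, 12, white, 33, Vega, 39, 38), (BOS, 15, grey, 31, Omega, 27, 32), (BOS, 15, grey, 31, Vega, 39, 38), (BOS, 25, blue, 39, Omega, 27, 32), (BOS, 25, blue, 39, Vega, 39, 38), (BOS, 32, grey, 33, Omega, 27, 32), (BOS, 32, grey, 33, Vega, 39, 38), (BOS, 32, white, 38, Omega, 27, 32), (BOS, 32, white, 38, Vega, 39, 38), (BOS, 34, grey, 15, Omega, 27, 32), (BOS, 34, grey, 15, Vega, 39, 38), (NYC, 33, blue, 14, Omega, 27, 32)}
Projecting to city, color, pid (6 duplicate(s) eliminated): {(BOS, blue, 39), (BOS, grey, 15), (BOS, grey, 31), (BOS, grey, 33), (BOS, white, 33), (BOS, white, 38), (NYC, blue, 14)}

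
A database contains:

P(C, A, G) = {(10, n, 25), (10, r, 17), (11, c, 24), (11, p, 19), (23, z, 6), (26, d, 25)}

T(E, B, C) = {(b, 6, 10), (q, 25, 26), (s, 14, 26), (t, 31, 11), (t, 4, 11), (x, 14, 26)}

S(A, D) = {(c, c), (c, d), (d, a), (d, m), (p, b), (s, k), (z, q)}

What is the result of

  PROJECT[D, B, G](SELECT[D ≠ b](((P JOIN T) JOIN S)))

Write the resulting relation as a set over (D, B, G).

P ⋈ T (natural join on C): {(10, n, 25, b, 6), (10, r, 17, b, 6), (11, c, 24, t, 31), (11, c, 24, t, 4), (11, p, 19, t, 31), (11, p, 19, t, 4), (26, d, 25, q, 25), (26, d, 25, s, 14), (26, d, 25, x, 14)}
(P JOIN T) ⋈ S (natural join on A): {(11, c, 24, t, 31, c), (11, c, 24, t, 31, d), (11, c, 24, t, 4, c), (11, c, 24, t, 4, d), (11, p, 19, t, 31, b), (11, p, 19, t, 4, b), (26, d, 25, q, 25, a), (26, d, 25, q, 25, m), (26, d, 25, s, 14, a), (26, d, 25, s, 14, m), (26, d, 25, x, 14, a), (26, d, 25, x, 14, m)}
Selection D ≠ b: {(11, c, 24, t, 31, c), (11, c, 24, t, 31, d), (11, c, 24, t, 4, c), (11, c, 24, t, 4, d), (26, d, 25, q, 25, a), (26, d, 25, q, 25, m), (26, d, 25, s, 14, a), (26, d, 25, s, 14, m), (26, d, 25, x, 14, a), (26, d, 25, x, 14, m)}
Projecting to D, B, G (2 duplicate(s) eliminated): {(a, 14, 25), (a, 25, 25), (c, 31, 24), (c, 4, 24), (d, 31, 24), (d, 4, 24), (m, 14, 25), (m, 25, 25)}

{(a, 14, 25), (a, 25, 25), (c, 31, 24), (c, 4, 24), (d, 31, 24), (d, 4, 24), (m, 14, 25), (m, 25, 25)}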